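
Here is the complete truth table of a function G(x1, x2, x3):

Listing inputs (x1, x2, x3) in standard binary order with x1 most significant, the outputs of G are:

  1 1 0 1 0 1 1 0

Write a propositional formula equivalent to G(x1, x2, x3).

G(x1, x2, x3) = ~((((~x1 & x2) & ~x3) | ((x1 & ~x2) & ~x3)) | ((x1 & x2) & x3))

The 0-rows are (0,1,0), (1,0,0), (1,1,1). Take each as a conjunction (¬x1·x2·¬x3, x1·¬x2·¬x3, x1·x2·x3), form their disjunction, and complement — that gives a formula that is 1 everywhere G is.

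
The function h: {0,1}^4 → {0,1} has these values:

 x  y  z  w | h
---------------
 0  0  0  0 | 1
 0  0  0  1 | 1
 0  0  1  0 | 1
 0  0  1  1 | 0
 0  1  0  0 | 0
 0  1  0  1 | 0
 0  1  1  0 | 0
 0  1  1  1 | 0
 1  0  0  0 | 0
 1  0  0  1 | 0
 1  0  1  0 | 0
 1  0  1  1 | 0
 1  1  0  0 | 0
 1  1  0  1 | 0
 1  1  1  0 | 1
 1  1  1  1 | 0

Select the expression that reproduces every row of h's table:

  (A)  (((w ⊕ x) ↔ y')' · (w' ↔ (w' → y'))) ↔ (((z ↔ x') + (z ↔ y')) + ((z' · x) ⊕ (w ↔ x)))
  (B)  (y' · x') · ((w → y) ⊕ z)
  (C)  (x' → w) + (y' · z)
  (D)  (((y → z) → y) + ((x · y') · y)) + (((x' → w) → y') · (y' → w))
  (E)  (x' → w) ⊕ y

(B): at (0,0,0,1) it gives 0, but h = 1 — eliminated.
(C): at (0,0,0,0) it gives 0, but h = 1 — eliminated.
(D): at (0,0,0,0) it gives 0, but h = 1 — eliminated.
(E): at (0,0,0,0) it gives 0, but h = 1 — eliminated.
Only (A) survives; checking it on all 16 rows confirms it matches h.

A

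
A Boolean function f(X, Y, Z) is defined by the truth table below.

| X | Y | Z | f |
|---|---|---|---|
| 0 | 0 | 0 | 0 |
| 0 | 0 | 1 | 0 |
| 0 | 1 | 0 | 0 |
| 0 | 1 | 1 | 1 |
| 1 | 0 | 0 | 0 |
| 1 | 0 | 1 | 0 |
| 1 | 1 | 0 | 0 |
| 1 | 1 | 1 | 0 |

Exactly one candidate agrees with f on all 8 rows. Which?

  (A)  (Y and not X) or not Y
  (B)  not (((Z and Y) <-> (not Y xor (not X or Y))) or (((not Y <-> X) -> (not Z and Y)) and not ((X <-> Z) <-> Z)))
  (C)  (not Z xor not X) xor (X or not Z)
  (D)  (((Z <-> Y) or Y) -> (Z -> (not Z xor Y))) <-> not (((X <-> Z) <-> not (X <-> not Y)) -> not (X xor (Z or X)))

D

(A) disagrees with f on (0,0,0) (formula → 1, table → 0); rule it out.
(B) disagrees with f on (0,1,1) (formula → 0, table → 1); rule it out.
(C) disagrees with f on (0,0,0) (formula → 1, table → 0); rule it out.
(D) is the remaining candidate, and it agrees with f on all 8 inputs.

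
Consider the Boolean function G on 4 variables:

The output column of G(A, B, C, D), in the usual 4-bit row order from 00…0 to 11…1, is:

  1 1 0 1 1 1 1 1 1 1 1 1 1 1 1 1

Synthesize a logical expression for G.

G(A, B, C, D) = (((A' · B') · C) · D')'

G is 0 on exactly one input, (0,0,1,0), whose minterm is ¬A·¬B·C·¬D. So G is the negation of that single conjunction.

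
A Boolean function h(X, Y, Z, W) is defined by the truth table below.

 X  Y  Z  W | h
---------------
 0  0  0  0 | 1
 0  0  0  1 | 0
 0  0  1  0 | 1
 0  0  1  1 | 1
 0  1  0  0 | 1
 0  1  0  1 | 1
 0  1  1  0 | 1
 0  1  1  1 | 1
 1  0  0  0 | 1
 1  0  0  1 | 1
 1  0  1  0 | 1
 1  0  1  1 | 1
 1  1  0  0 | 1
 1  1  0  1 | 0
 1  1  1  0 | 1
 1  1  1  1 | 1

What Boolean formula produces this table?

The 0-rows are (0,0,0,1), (1,1,0,1). Take each as a conjunction (¬X·¬Y·¬Z·W, X·Y·¬Z·W), form their disjunction, and complement — that gives a formula that is 1 everywhere h is.

h(X, Y, Z, W) = ((((X' · Y') · Z') · W) + (((X · Y) · Z') · W))'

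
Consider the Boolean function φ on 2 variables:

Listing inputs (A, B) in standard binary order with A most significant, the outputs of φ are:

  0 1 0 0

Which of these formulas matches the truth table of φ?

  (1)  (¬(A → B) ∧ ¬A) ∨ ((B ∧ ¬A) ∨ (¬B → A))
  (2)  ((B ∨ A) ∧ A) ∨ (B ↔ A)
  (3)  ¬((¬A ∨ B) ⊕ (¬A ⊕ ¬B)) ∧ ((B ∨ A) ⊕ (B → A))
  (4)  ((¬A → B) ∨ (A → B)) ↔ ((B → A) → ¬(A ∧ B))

3

(1) disagrees with φ on (1,0) (formula → 1, table → 0); rule it out.
(2) disagrees with φ on (0,0) (formula → 1, table → 0); rule it out.
(4) disagrees with φ on (0,0) (formula → 1, table → 0); rule it out.
(3) is the remaining candidate, and it agrees with φ on all 4 inputs.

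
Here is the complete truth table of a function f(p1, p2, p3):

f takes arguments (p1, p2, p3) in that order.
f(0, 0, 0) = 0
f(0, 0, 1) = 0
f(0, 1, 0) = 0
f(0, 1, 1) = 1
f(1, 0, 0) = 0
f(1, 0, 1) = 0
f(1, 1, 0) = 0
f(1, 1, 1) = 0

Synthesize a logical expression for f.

f(p1, p2, p3) = (not p1 and p2) and p3

f is 1 on exactly one input, (0,1,1), whose minterm is ¬p1·p2·p3. So f is just that conjunction.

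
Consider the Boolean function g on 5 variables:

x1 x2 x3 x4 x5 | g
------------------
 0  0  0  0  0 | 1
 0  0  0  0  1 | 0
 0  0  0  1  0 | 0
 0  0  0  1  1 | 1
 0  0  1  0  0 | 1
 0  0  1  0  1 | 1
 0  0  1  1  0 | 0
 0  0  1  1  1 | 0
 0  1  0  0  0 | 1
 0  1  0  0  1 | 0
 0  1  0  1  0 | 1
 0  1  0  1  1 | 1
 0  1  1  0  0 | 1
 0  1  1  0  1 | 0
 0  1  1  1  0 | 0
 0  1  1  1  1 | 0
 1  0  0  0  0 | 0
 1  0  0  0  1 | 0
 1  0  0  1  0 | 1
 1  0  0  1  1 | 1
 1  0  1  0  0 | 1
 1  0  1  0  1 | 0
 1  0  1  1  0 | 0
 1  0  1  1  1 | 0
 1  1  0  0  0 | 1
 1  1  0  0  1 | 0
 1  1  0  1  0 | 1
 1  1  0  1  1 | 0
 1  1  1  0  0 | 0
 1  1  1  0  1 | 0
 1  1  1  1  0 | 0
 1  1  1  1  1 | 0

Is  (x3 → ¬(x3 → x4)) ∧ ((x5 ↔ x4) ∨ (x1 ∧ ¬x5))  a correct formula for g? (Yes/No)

Test each input against both g and the formula:
  x1=0, x2=0, x3=0, x4=0, x5=0: formula gives 1, g = 1 ✓
  x1=0, x2=0, x3=0, x4=0, x5=1: formula gives 0, g = 0 ✓
  x1=0, x2=0, x3=0, x4=1, x5=0: formula gives 0, g = 0 ✓
  x1=0, x2=0, x3=0, x4=1, x5=1: formula gives 1, g = 1 ✓
  …
  x1=0, x2=0, x3=1, x4=0, x5=1: formula gives 0, but g = 1 ✗
Row (0,0,1,0,1) is a counterexample, so the formula is not equivalent to g.

No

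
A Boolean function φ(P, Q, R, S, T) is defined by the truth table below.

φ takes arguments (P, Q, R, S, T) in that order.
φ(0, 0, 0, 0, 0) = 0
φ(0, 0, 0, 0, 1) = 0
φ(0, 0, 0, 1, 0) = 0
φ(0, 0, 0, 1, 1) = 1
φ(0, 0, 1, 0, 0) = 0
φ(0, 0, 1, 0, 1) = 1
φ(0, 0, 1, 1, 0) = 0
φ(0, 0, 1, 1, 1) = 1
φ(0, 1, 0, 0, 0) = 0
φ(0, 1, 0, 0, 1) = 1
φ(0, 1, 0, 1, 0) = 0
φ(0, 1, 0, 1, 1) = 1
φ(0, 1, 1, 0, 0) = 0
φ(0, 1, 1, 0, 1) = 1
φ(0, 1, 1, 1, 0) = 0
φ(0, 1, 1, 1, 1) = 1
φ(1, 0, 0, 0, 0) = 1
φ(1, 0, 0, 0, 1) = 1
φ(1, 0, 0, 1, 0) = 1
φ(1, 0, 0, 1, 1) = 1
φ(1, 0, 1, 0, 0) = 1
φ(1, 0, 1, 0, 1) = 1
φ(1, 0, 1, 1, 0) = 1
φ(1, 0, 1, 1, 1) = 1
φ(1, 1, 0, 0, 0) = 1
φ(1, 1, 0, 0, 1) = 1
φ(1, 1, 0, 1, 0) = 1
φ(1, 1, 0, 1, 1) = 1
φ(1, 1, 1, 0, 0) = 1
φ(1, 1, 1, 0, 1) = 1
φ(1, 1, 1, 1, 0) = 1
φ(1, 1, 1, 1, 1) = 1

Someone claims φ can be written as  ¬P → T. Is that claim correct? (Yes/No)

No

Test each input against both φ and the formula:
  P=0, Q=0, R=0, S=0, T=0: formula gives 0, φ = 0 ✓
  P=0, Q=0, R=0, S=0, T=1: formula gives 1, but φ = 0 ✗
Row (0,0,0,0,1) is a counterexample, so the formula is not equivalent to φ.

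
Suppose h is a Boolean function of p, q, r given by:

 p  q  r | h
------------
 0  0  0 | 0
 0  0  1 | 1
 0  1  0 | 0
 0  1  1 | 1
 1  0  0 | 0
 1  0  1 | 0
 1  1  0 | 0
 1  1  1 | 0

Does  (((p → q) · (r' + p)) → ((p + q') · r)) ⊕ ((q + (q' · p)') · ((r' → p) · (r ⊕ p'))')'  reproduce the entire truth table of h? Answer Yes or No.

Yes

Test each input against both h and the formula:
  p=0, q=0, r=0: formula gives 0, h = 0 ✓
  p=0, q=0, r=1: formula gives 1, h = 1 ✓
  p=0, q=1, r=0: formula gives 0, h = 0 ✓
  p=0, q=1, r=1: formula gives 1, h = 1 ✓
  p=1, q=0, r=0: formula gives 0, h = 0 ✓
  … (the remaining 3 rows also agree.)
Every row agrees, so the formula is equivalent.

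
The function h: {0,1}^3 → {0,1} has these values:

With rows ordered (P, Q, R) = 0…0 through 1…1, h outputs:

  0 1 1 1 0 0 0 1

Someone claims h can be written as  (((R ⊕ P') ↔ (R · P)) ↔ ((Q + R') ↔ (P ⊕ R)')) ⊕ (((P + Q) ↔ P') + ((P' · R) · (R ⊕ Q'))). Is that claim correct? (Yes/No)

Evaluate (((R ⊕ P') ↔ (R · P)) ↔ ((Q + R') ↔ (P ⊕ R)')) ⊕ (((P + Q) ↔ P') + ((P' · R) · (R ⊕ Q'))) on each row and compare to h:
  P=0, Q=0, R=0: formula gives 0, h = 0 ✓
  P=0, Q=0, R=1: formula gives 1, h = 1 ✓
  P=0, Q=1, R=0: formula gives 1, h = 1 ✓
  P=0, Q=1, R=1: formula gives 1, h = 1 ✓
  P=1, Q=0, R=0: formula gives 0, h = 0 ✓
  …and likewise for the remaining 3 rows.
Every row agrees, so the formula is equivalent.

Yes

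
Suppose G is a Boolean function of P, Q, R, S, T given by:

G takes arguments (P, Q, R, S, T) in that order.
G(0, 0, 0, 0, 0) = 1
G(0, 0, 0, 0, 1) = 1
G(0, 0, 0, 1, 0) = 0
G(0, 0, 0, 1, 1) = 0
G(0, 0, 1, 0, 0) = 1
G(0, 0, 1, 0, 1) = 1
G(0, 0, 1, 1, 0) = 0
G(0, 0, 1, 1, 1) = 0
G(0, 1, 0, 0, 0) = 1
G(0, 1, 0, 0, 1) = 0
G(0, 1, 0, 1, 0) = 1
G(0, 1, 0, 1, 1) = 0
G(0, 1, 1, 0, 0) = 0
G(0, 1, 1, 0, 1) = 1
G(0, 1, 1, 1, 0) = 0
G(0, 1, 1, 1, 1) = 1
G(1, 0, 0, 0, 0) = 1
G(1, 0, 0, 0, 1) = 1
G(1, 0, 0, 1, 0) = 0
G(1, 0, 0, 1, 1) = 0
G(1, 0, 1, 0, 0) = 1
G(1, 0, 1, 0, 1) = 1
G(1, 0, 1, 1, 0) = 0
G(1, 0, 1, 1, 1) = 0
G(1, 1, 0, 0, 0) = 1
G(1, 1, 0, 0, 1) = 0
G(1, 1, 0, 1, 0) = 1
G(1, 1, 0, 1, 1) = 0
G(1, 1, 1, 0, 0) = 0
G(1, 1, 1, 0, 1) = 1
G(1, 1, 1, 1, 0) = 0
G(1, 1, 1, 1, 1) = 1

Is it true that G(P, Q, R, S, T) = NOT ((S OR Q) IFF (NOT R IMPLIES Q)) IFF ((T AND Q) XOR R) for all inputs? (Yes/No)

Evaluate NOT ((S OR Q) IFF (NOT R IMPLIES Q)) IFF ((T AND Q) XOR R) on each row and compare to G:
  P=0, Q=0, R=0, S=0, T=0: formula gives 1, G = 1 ✓
  P=0, Q=0, R=0, S=0, T=1: formula gives 1, G = 1 ✓
  P=0, Q=0, R=0, S=1, T=0: formula gives 0, G = 0 ✓
  P=0, Q=0, R=0, S=1, T=1: formula gives 0, G = 0 ✓
  …and likewise for the remaining 28 rows.
No disagreement on any input; they are logically equivalent.

Yes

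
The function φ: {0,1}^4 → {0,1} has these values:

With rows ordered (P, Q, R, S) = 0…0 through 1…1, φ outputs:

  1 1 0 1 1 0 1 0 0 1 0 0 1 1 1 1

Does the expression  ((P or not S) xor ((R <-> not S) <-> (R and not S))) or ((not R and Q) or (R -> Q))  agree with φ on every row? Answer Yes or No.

No

Test each input against both φ and the formula:
  P=0, Q=0, R=0, S=0: formula gives 1, φ = 1 ✓
  P=0, Q=0, R=0, S=1: formula gives 1, φ = 1 ✓
  P=0, Q=0, R=1, S=0: formula gives 0, φ = 0 ✓
  P=0, Q=0, R=1, S=1: formula gives 1, φ = 1 ✓
  …
  P=0, Q=1, R=0, S=1: formula gives 1, but φ = 0 ✗
Row (0,1,0,1) is a counterexample, so the formula is not equivalent to φ.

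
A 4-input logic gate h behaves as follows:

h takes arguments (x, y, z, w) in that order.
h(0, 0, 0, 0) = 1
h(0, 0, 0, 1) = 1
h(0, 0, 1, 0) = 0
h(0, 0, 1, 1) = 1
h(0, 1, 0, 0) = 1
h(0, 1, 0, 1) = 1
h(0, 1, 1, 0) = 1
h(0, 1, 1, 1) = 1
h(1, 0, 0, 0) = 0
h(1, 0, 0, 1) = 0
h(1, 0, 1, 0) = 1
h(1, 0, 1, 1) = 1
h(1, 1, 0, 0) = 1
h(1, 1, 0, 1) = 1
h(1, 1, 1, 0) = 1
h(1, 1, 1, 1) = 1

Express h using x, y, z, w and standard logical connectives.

The 0-rows are (0,0,1,0), (1,0,0,0), (1,0,0,1). Take each as a conjunction (¬x·¬y·z·¬w, x·¬y·¬z·¬w, x·¬y·¬z·w), form their disjunction, and complement — that gives a formula that is 1 everywhere h is.

h(x, y, z, w) = NOT (((((NOT x AND NOT y) AND z) AND NOT w) OR (((x AND NOT y) AND NOT z) AND NOT w)) OR (((x AND NOT y) AND NOT z) AND w))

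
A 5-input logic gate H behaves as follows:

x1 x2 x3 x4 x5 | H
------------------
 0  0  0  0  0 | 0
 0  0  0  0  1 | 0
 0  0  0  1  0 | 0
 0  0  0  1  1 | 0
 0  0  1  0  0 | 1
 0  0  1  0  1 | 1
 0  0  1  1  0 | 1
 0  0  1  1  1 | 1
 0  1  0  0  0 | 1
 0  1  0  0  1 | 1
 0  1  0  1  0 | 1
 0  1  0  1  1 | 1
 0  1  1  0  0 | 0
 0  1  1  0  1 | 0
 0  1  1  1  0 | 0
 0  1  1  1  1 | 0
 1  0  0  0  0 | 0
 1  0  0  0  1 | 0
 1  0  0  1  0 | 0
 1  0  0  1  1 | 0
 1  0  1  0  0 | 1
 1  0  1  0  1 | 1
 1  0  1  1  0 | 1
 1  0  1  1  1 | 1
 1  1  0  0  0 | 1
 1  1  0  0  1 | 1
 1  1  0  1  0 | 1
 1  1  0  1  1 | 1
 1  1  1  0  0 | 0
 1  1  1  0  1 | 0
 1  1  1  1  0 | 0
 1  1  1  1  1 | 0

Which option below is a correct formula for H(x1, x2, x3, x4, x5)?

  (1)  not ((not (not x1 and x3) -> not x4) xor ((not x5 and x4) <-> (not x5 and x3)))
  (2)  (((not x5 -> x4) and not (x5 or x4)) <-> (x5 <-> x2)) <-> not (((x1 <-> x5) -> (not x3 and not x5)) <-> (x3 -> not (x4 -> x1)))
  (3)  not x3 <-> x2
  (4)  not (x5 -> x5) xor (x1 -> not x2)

3

(1): at (0,0,0,0,0) it gives 1, but H = 0 — eliminated.
(2): at (0,0,0,0,0) it gives 1, but H = 0 — eliminated.
(4): at (0,0,0,0,0) it gives 1, but H = 0 — eliminated.
(3) is the remaining candidate, and it agrees with H on all 32 inputs.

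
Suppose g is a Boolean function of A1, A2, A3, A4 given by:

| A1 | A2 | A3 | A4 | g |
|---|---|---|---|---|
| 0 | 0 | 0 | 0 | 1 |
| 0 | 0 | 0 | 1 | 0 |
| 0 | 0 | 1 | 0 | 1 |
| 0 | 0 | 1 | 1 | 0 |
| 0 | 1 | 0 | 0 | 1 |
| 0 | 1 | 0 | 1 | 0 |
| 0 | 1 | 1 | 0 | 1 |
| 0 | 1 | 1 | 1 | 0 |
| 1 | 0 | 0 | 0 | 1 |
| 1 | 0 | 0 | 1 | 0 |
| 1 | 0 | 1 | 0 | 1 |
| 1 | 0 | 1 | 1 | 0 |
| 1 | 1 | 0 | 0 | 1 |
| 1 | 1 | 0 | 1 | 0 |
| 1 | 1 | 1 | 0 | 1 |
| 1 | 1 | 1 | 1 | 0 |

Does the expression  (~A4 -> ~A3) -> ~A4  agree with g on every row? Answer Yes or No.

Evaluate (~A4 -> ~A3) -> ~A4 on each row and compare to g:
  A1=0, A2=0, A3=0, A4=0: formula gives 1, g = 1 ✓
  A1=0, A2=0, A3=0, A4=1: formula gives 0, g = 0 ✓
  A1=0, A2=0, A3=1, A4=0: formula gives 1, g = 1 ✓
  A1=0, A2=0, A3=1, A4=1: formula gives 0, g = 0 ✓
  …and likewise for the remaining 12 rows.
All 16 rows match — the expression computes g exactly.

Yes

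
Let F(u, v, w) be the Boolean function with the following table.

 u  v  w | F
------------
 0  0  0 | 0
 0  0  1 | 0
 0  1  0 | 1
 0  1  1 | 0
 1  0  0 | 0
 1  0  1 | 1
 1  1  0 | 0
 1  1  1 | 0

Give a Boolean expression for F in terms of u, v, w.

F(u, v, w) = ((~u & v) & ~w) | ((u & ~v) & w)

Collect the rows where F=1 — (0,1,0), (1,0,1) — and write one minterm per row: ¬u·v·¬w, u·¬v·w. Their union (logical OR) reproduces the table exactly.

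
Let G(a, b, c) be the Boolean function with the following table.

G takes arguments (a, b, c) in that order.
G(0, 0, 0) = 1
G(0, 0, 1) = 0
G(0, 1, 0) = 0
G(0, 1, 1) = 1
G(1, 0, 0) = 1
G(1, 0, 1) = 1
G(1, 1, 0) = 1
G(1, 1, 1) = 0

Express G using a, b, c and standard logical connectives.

G(a, b, c) = ¬((((¬a ∧ ¬b) ∧ c) ∨ ((¬a ∧ b) ∧ ¬c)) ∨ ((a ∧ b) ∧ c))

There are just 3 zero rows: (0,0,1), (0,1,0), (1,1,1). Their minterms are ¬a·¬b·c, ¬a·b·¬c, a·b·c; the OR of those covers precisely the 0-outputs, and negating it yields G.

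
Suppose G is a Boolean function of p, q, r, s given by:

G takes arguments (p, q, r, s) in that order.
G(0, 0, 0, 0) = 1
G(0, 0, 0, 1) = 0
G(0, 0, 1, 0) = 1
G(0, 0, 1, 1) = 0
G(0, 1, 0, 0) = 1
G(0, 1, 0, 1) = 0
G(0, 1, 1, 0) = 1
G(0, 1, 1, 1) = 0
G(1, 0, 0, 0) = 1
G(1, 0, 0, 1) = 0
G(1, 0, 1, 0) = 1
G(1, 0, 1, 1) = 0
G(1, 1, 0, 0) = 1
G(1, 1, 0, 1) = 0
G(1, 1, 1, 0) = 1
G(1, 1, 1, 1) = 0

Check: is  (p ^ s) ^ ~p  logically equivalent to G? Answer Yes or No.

Test each input against both G and the formula:
  p=0, q=0, r=0, s=0: formula gives 1, G = 1 ✓
  p=0, q=0, r=0, s=1: formula gives 0, G = 0 ✓
  p=0, q=0, r=1, s=0: formula gives 1, G = 1 ✓
  p=0, q=0, r=1, s=1: formula gives 0, G = 0 ✓
  …and likewise for the remaining 12 rows.
Every row agrees, so the formula is equivalent.

Yes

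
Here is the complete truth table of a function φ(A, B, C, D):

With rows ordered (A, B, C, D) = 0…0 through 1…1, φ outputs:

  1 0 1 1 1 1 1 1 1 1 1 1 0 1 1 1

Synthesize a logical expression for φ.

φ is 0 on only 2 rows — (0,0,0,1), (1,1,0,0). Writing each as a minterm (¬A·¬B·¬C·D, A·B·¬C·¬D) and OR-ing them characterizes exactly where φ=0, so φ is the negation of that disjunction.

φ(A, B, C, D) = NOT ((((NOT A AND NOT B) AND NOT C) AND D) OR (((A AND B) AND NOT C) AND NOT D))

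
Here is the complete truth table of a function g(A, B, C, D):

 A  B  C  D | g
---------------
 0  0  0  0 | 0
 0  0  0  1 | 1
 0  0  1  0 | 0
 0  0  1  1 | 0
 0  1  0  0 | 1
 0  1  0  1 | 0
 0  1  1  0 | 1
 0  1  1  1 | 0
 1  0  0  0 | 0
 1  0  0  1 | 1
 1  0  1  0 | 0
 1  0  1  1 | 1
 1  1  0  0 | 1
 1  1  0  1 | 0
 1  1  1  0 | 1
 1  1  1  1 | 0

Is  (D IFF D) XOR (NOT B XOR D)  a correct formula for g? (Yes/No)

No

Check the formula against g row by row:
  A=0, B=0, C=0, D=0: formula gives 0, g = 0 ✓
  A=0, B=0, C=0, D=1: formula gives 1, g = 1 ✓
  A=0, B=0, C=1, D=0: formula gives 0, g = 0 ✓
  A=0, B=0, C=1, D=1: formula gives 1, but g = 0 ✗
A single disagreement suffices: at (0,0,1,1) they differ, so the formula does not compute g.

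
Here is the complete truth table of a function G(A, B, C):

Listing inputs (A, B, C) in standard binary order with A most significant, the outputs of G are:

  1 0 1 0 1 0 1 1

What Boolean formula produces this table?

There are just 3 zero rows: (0,0,1), (0,1,1), (1,0,1). Their minterms are ¬A·¬B·C, ¬A·B·C, A·¬B·C; the OR of those covers precisely the 0-outputs, and negating it yields G.

G(A, B, C) = ¬((((¬A ∧ ¬B) ∧ C) ∨ ((¬A ∧ B) ∧ C)) ∨ ((A ∧ ¬B) ∧ C))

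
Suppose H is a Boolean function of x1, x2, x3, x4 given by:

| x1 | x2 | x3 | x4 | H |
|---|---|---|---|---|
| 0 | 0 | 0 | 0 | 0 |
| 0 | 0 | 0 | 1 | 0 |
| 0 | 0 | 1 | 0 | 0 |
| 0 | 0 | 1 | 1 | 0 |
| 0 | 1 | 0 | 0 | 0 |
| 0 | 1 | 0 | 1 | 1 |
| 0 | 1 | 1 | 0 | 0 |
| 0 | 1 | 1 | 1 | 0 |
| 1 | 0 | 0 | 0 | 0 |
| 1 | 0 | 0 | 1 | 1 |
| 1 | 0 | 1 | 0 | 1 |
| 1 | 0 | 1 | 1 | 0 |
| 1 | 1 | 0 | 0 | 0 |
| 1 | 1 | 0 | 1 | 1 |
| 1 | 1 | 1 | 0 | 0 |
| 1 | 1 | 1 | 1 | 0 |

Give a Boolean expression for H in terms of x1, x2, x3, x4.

Collect the rows where H=1 — (0,1,0,1), (1,0,0,1), (1,0,1,0), (1,1,0,1) — and write one minterm per row: ¬x1·x2·¬x3·x4, x1·¬x2·¬x3·x4, x1·¬x2·x3·¬x4, x1·x2·¬x3·x4. Their union (logical OR) reproduces the table exactly.

H(x1, x2, x3, x4) = (((((¬x1 ∧ x2) ∧ ¬x3) ∧ x4) ∨ (((x1 ∧ ¬x2) ∧ ¬x3) ∧ x4)) ∨ (((x1 ∧ ¬x2) ∧ x3) ∧ ¬x4)) ∨ (((x1 ∧ x2) ∧ ¬x3) ∧ x4)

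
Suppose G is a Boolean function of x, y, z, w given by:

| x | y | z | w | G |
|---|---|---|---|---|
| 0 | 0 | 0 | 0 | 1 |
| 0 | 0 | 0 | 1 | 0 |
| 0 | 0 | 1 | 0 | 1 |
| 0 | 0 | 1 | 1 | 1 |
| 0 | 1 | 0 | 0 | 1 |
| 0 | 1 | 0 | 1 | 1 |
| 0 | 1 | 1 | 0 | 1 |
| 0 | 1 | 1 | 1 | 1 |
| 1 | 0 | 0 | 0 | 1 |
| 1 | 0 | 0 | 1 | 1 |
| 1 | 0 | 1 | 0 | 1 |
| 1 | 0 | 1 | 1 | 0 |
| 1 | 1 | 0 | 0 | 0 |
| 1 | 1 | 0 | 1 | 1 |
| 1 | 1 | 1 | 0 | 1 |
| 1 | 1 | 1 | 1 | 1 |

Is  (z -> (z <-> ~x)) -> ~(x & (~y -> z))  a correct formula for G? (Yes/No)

No

Test each input against both G and the formula:
  x=0, y=0, z=0, w=0: formula gives 1, G = 1 ✓
  x=0, y=0, z=0, w=1: formula gives 1, but G = 0 ✗
Row (0,0,0,1) is a counterexample, so the formula is not equivalent to G.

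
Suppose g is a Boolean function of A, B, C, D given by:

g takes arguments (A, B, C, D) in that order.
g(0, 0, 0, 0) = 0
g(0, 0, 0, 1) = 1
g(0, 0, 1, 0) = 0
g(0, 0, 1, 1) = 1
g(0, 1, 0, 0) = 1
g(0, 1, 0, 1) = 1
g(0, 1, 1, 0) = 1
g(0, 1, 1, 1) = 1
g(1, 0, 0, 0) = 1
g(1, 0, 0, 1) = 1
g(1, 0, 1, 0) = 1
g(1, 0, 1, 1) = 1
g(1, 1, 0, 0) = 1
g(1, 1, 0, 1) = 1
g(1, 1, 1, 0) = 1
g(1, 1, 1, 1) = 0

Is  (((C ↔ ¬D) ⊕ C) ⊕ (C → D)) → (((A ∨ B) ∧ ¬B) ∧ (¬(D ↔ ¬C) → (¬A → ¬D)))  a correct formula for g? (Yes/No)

Check the formula against g row by row:
  A=0, B=0, C=0, D=0: formula gives 0, g = 0 ✓
  A=0, B=0, C=0, D=1: formula gives 1, g = 1 ✓
  A=0, B=0, C=1, D=0: formula gives 1, but g = 0 ✗
Row (0,0,1,0) is a counterexample, so the formula is not equivalent to g.

No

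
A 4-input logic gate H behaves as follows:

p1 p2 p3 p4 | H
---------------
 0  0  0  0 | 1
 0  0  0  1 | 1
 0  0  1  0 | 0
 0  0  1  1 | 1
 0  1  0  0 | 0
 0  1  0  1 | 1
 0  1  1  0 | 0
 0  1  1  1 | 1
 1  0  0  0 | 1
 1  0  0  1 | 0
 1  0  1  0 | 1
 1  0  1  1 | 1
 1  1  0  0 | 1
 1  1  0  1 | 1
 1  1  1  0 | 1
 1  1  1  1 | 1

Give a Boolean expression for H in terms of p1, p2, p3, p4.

H(p1, p2, p3, p4) = not ((((((not p1 and not p2) and p3) and not p4) or (((not p1 and p2) and not p3) and not p4)) or (((not p1 and p2) and p3) and not p4)) or (((p1 and not p2) and not p3) and p4))

There are just 4 zero rows: (0,0,1,0), (0,1,0,0), (0,1,1,0), (1,0,0,1). Their minterms are ¬p1·¬p2·p3·¬p4, ¬p1·p2·¬p3·¬p4, ¬p1·p2·p3·¬p4, p1·¬p2·¬p3·p4; the OR of those covers precisely the 0-outputs, and negating it yields H.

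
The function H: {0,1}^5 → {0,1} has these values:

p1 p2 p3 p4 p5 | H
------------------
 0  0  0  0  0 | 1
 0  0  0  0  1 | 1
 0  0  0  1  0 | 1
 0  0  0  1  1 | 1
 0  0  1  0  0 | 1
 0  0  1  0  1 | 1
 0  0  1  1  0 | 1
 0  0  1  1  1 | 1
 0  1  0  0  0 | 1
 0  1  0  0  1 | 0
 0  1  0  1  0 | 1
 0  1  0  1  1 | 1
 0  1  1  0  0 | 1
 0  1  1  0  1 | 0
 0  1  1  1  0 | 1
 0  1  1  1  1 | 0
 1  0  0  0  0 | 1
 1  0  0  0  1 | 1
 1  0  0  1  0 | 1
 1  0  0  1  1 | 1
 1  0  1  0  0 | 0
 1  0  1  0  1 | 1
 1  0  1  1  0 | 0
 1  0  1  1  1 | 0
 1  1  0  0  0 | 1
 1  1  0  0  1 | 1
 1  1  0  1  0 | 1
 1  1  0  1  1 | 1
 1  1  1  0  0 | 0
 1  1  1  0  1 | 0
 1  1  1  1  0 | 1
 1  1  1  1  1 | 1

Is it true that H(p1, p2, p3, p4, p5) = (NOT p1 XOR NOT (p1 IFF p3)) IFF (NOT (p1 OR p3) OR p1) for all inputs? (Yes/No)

No

Evaluate (NOT p1 XOR NOT (p1 IFF p3)) IFF (NOT (p1 OR p3) OR p1) on each row and compare to H:
  p1=0, p2=0, p3=0, p4=0, p5=0: formula gives 1, H = 1 ✓
  p1=0, p2=0, p3=0, p4=0, p5=1: formula gives 1, H = 1 ✓
  p1=0, p2=0, p3=0, p4=1, p5=0: formula gives 1, H = 1 ✓
  p1=0, p2=0, p3=0, p4=1, p5=1: formula gives 1, H = 1 ✓
  …
  p1=0, p2=1, p3=0, p4=0, p5=1: formula gives 1, but H = 0 ✗
Since they disagree at (0,1,0,0,1), the expression is not a correct formula for H.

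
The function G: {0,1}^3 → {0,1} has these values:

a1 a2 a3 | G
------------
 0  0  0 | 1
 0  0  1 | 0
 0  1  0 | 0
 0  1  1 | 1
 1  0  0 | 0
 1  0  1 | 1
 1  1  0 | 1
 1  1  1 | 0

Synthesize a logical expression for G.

The output is 1 exactly when an even number of inputs are 1 — the complement of 3-way XOR.

G(a1, a2, a3) = NOT ((a1 XOR a2) XOR a3)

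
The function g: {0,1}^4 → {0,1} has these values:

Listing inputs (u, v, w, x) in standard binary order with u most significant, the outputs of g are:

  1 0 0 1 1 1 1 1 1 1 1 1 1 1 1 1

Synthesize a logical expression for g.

The 0-rows are (0,0,0,1), (0,0,1,0). Take each as a conjunction (¬u·¬v·¬w·x, ¬u·¬v·w·¬x), form their disjunction, and complement — that gives a formula that is 1 everywhere g is.

g(u, v, w, x) = NOT ((((NOT u AND NOT v) AND NOT w) AND x) OR (((NOT u AND NOT v) AND w) AND NOT x))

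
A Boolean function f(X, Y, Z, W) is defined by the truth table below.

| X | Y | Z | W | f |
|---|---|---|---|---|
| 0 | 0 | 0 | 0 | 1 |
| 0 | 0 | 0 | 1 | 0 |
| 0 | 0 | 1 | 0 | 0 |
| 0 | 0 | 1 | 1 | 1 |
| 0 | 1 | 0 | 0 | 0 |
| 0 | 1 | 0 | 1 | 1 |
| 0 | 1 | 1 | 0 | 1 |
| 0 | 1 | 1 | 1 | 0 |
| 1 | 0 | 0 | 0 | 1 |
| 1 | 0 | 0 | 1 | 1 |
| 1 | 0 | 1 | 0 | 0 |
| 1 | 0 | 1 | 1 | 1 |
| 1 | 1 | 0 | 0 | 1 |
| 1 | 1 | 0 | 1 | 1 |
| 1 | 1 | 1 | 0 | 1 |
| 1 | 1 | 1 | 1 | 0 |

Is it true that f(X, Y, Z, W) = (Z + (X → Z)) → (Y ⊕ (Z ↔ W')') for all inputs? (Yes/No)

Test each input against both f and the formula:
  X=0, Y=0, Z=0, W=0: formula gives 1, f = 1 ✓
  X=0, Y=0, Z=0, W=1: formula gives 0, f = 0 ✓
  X=0, Y=0, Z=1, W=0: formula gives 0, f = 0 ✓
  X=0, Y=0, Z=1, W=1: formula gives 1, f = 1 ✓
  …and likewise for the remaining 12 rows.
No disagreement on any input; they are logically equivalent.

Yes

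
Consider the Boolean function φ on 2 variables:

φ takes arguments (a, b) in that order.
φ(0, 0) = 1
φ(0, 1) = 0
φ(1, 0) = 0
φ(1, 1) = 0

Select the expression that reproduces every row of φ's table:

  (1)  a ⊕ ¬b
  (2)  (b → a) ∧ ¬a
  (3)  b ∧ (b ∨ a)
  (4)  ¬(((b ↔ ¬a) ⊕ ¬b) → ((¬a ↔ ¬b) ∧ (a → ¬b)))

(1) disagrees with φ on (1,1) (formula → 1, table → 0); rule it out.
(3) disagrees with φ on (0,0) (formula → 0, table → 1); rule it out.
(4) disagrees with φ on (0,0) (formula → 0, table → 1); rule it out.
Only (2) survives; checking it on all 4 rows confirms it matches φ.

2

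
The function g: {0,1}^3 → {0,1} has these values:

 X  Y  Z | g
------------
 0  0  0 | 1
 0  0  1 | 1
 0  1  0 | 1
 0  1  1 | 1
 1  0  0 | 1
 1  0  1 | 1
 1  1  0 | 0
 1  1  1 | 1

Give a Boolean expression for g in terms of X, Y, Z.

g(X, Y, Z) = not ((X and Y) and not Z)

g is 0 on exactly one input, (1,1,0), whose minterm is X·Y·¬Z. So g is the negation of that single conjunction.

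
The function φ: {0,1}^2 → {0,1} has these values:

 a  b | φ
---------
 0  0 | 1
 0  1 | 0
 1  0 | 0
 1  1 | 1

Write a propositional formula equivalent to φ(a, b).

φ(a, b) = NOT (a XOR b)

The output is 1 exactly when an even number of inputs are 1 — the complement of 2-way XOR.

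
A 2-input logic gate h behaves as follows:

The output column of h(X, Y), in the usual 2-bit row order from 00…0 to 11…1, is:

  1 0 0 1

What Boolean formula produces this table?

h(X, Y) = NOT (X XOR Y)

The output is 1 exactly when an even number of inputs are 1 — the complement of 2-way XOR.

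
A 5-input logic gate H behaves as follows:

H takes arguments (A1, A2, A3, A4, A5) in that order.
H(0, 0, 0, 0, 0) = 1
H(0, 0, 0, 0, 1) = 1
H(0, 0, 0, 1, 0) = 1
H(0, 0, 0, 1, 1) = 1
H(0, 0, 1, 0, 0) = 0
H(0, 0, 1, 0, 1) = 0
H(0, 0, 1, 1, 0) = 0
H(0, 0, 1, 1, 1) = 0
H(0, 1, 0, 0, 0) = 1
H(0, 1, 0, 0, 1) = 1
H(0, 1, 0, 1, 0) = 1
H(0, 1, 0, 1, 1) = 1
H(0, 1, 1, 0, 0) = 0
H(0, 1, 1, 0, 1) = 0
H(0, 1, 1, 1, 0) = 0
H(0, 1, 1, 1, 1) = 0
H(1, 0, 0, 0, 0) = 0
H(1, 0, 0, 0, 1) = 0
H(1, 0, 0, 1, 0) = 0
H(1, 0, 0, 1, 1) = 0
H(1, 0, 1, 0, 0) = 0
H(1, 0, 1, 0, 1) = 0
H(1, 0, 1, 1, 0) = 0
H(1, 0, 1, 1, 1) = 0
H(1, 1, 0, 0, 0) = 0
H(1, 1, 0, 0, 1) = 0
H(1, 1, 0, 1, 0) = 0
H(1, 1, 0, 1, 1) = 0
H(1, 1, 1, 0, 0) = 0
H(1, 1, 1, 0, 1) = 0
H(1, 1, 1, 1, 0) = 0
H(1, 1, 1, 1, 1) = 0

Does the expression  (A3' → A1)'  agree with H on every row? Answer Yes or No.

Yes

Check the formula against H row by row:
  A1=0, A2=0, A3=0, A4=0, A5=0: formula gives 1, H = 1 ✓
  A1=0, A2=0, A3=0, A4=0, A5=1: formula gives 1, H = 1 ✓
  A1=0, A2=0, A3=0, A4=1, A5=0: formula gives 1, H = 1 ✓
  A1=0, A2=0, A3=0, A4=1, A5=1: formula gives 1, H = 1 ✓
  …and likewise for the remaining 28 rows.
No disagreement on any input; they are logically equivalent.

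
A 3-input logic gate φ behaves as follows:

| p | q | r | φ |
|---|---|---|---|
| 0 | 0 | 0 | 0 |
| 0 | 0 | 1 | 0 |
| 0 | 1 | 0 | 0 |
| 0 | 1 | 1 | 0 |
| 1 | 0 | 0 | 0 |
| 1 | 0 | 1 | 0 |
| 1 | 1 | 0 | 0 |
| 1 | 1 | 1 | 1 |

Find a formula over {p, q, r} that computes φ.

The output is 1 only when every input is 1 — the AND of all inputs.

φ(p, q, r) = (p & q) & r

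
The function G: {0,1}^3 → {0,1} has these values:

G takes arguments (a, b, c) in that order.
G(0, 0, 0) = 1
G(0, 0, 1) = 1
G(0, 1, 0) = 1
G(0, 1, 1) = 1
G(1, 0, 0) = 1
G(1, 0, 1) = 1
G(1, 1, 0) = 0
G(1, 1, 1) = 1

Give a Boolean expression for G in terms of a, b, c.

G is 0 on exactly one input, (1,1,0), whose minterm is a·b·¬c. So G is the negation of that single conjunction.

G(a, b, c) = ¬((a ∧ b) ∧ ¬c)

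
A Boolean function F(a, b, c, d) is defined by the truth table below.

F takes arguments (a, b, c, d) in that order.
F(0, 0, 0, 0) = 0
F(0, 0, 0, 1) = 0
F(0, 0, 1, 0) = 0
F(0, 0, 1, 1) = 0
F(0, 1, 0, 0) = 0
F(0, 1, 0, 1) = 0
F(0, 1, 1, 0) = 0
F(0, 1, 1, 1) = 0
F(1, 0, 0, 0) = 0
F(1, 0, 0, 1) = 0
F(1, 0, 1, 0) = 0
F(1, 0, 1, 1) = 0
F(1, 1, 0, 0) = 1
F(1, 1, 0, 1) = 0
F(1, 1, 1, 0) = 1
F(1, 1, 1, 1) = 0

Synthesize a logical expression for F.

The 1-rows are (1,1,0,0), (1,1,1,0). Each contributes one minterm — a·b·¬c·¬d; a·b·c·¬d — and their disjunction is a sum-of-products form of F.

F(a, b, c, d) = (((a and b) and not c) and not d) or (((a and b) and c) and not d)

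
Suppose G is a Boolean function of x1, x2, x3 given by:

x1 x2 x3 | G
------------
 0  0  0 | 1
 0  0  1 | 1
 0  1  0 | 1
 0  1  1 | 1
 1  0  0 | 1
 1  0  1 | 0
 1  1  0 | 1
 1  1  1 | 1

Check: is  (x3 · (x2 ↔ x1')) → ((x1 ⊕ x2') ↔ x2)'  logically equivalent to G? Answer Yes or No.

Yes

Check the formula against G row by row:
  x1=0, x2=0, x3=0: formula gives 1, G = 1 ✓
  x1=0, x2=0, x3=1: formula gives 1, G = 1 ✓
  x1=0, x2=1, x3=0: formula gives 1, G = 1 ✓
  x1=0, x2=1, x3=1: formula gives 1, G = 1 ✓
  x1=1, x2=0, x3=0: formula gives 1, G = 1 ✓
  …and likewise for the remaining 3 rows.
No disagreement on any input; they are logically equivalent.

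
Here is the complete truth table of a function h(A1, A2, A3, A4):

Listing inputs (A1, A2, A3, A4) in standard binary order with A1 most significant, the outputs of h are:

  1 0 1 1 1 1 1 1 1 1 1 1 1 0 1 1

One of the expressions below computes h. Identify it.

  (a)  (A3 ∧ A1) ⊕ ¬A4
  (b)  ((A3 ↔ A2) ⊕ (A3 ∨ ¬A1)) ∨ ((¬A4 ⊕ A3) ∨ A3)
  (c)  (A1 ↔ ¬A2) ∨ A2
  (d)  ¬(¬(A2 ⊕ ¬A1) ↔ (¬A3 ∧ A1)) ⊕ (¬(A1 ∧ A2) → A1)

(a) disagrees with h on (0,0,1,1) (formula → 0, table → 1); rule it out.
(c) disagrees with h on (0,0,0,0) (formula → 0, table → 1); rule it out.
(d) disagrees with h on (0,0,0,0) (formula → 0, table → 1); rule it out.
(b) is the remaining candidate, and it agrees with h on all 16 inputs.

b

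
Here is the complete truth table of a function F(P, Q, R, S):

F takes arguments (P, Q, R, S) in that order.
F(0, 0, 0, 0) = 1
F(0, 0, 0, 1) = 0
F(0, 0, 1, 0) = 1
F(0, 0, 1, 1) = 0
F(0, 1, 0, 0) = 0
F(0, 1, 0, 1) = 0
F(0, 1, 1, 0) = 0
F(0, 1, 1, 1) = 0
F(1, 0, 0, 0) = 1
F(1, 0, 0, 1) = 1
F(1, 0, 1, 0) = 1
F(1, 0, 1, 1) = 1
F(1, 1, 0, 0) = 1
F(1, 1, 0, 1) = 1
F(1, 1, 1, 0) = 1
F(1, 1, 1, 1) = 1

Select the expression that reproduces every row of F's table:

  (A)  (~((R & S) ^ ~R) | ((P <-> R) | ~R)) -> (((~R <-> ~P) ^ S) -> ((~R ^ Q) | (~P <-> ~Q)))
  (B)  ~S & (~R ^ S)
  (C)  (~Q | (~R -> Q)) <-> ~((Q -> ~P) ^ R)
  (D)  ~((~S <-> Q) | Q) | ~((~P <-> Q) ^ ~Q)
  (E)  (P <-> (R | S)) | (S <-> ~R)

(A) disagrees with F on (0,0,0,1) (formula → 1, table → 0); rule it out.
(B) disagrees with F on (0,0,1,0) (formula → 0, table → 1); rule it out.
(C) disagrees with F on (0,0,0,0) (formula → 0, table → 1); rule it out.
(E) disagrees with F on (0,0,0,1) (formula → 1, table → 0); rule it out.
Only (D) survives; checking it on all 16 rows confirms it matches F.

D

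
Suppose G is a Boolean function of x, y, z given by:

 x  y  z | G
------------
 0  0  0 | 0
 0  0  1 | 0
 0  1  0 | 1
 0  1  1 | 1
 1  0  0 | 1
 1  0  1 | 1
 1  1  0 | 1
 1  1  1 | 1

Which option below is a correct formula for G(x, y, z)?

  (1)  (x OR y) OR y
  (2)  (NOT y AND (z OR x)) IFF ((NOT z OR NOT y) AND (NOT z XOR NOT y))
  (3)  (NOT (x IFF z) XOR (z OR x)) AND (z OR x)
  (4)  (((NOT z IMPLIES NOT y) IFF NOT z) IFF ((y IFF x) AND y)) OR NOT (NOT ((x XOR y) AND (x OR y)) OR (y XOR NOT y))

(2): at (0,0,0) it gives 1, but G = 0 — eliminated.
(3): at (0,1,0) it gives 0, but G = 1 — eliminated.
(4): at (0,0,1) it gives 1, but G = 0 — eliminated.
(1) is the remaining candidate, and it agrees with G on all 8 inputs.

1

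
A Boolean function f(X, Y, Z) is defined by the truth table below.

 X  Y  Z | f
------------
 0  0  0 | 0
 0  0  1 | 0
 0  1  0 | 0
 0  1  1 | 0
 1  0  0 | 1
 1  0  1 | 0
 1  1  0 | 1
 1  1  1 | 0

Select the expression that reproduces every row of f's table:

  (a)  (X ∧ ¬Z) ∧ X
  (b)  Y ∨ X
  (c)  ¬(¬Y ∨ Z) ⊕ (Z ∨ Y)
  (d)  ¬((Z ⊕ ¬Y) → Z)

(b): at (0,1,0) it gives 1, but f = 0 — eliminated.
(c): at (0,0,1) it gives 1, but f = 0 — eliminated.
(d): at (0,0,0) it gives 1, but f = 0 — eliminated.
Only (a) survives; checking it on all 8 rows confirms it matches f.

a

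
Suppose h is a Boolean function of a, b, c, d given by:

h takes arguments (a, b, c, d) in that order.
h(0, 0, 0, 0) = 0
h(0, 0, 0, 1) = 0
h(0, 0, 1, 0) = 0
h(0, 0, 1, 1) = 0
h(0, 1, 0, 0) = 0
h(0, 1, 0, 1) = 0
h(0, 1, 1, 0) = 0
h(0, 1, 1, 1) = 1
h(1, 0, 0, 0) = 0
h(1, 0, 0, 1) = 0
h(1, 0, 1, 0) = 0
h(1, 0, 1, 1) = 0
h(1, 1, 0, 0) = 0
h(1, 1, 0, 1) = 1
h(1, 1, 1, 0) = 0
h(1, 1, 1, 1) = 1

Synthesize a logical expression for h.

h(a, b, c, d) = ((((¬a ∧ b) ∧ c) ∧ d) ∨ (((a ∧ b) ∧ ¬c) ∧ d)) ∨ (((a ∧ b) ∧ c) ∧ d)

Collect the rows where h=1 — (0,1,1,1), (1,1,0,1), (1,1,1,1) — and write one minterm per row: ¬a·b·c·d, a·b·¬c·d, a·b·c·d. Their union (logical OR) reproduces the table exactly.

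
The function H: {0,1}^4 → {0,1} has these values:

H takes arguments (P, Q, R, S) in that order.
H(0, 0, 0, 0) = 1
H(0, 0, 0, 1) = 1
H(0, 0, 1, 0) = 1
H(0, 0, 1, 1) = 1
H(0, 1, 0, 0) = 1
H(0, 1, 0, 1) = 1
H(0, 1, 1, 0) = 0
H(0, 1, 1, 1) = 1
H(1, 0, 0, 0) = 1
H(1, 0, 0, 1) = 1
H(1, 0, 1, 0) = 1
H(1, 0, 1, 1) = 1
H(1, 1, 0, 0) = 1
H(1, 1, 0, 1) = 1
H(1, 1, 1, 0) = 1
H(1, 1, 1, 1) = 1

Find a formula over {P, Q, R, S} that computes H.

H is 0 on exactly one input, (0,1,1,0), whose minterm is ¬P·Q·R·¬S. So H is the negation of that single conjunction.

H(P, Q, R, S) = NOT (((NOT P AND Q) AND R) AND NOT S)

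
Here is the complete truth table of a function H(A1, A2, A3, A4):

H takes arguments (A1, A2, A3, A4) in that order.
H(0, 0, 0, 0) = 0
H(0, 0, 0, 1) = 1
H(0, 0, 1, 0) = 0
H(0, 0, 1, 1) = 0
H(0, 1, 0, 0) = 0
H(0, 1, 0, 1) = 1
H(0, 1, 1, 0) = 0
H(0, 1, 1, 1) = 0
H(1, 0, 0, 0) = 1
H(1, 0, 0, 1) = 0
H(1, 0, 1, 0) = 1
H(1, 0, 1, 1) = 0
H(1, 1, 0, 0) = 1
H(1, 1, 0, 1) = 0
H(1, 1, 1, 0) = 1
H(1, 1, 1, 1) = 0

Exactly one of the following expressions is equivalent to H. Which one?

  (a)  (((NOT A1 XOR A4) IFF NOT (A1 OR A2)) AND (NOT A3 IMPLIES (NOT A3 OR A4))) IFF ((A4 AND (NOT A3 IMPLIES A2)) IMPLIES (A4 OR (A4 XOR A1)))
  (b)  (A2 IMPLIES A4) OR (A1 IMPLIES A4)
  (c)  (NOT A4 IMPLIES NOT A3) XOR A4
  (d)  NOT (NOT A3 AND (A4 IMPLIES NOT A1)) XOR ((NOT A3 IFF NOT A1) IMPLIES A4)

(a) disagrees with H on (0,0,0,0) (formula → 1, table → 0); rule it out.
(b) disagrees with H on (0,0,0,0) (formula → 1, table → 0); rule it out.
(c) disagrees with H on (0,0,0,0) (formula → 1, table → 0); rule it out.
(d) is the remaining candidate, and it agrees with H on all 16 inputs.

d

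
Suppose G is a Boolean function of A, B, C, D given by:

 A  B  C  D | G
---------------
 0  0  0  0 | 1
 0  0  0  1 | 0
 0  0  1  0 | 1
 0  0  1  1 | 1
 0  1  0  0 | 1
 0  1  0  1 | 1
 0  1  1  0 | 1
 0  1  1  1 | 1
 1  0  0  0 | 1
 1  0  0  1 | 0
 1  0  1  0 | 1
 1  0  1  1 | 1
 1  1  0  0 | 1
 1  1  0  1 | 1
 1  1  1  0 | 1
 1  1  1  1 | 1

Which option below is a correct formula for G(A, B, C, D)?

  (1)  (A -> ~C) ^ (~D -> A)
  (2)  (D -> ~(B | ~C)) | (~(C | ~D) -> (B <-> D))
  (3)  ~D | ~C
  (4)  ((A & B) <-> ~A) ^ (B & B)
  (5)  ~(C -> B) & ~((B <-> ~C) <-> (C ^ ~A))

(1) fails at (0,0,1,1): the formula yields 0, G is 1.
(3) fails at (0,0,0,1): the formula yields 1, G is 0.
(4) fails at (0,0,0,0): the formula yields 0, G is 1.
(5) fails at (0,0,0,0): the formula yields 0, G is 1.
Only (2) survives; checking it on all 16 rows confirms it matches G.

2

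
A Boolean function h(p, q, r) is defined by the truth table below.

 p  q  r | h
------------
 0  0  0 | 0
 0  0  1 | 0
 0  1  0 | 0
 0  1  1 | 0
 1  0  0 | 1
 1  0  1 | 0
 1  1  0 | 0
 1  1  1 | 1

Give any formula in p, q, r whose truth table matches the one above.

h(p, q, r) = ((p & ~q) & ~r) | ((p & q) & r)

Collect the rows where h=1 — (1,0,0), (1,1,1) — and write one minterm per row: p·¬q·¬r, p·q·r. Their union (logical OR) reproduces the table exactly.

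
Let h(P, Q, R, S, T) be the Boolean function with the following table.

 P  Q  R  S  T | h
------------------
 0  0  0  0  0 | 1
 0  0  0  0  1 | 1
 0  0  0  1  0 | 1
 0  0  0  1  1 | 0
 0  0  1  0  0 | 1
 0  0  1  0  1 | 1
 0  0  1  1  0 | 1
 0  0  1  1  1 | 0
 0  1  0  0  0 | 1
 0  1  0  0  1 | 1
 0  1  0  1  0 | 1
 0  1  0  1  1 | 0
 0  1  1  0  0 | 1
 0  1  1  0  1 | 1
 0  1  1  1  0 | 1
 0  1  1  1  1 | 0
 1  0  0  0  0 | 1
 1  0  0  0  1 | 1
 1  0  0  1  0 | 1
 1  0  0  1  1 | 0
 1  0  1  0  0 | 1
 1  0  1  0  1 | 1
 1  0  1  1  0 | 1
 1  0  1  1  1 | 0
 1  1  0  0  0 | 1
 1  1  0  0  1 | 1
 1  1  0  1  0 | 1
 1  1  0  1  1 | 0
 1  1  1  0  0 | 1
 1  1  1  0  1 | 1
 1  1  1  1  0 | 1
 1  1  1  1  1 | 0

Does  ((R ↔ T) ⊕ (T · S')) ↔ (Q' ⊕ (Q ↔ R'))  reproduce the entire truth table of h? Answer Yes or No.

Yes

Evaluate ((R ↔ T) ⊕ (T · S')) ↔ (Q' ⊕ (Q ↔ R')) on each row and compare to h:
  P=0, Q=0, R=0, S=0, T=0: formula gives 1, h = 1 ✓
  P=0, Q=0, R=0, S=0, T=1: formula gives 1, h = 1 ✓
  P=0, Q=0, R=0, S=1, T=0: formula gives 1, h = 1 ✓
  P=0, Q=0, R=0, S=1, T=1: formula gives 0, h = 0 ✓
  …and likewise for the remaining 28 rows.
No disagreement on any input; they are logically equivalent.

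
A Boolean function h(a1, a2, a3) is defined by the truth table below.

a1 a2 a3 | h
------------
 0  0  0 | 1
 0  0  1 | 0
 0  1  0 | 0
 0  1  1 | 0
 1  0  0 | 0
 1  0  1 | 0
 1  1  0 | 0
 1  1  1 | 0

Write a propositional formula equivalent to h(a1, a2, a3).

h(a1, a2, a3) = ~((a1 | a2) | a3)

The output is 1 only when every input is 0 — NOR of all inputs.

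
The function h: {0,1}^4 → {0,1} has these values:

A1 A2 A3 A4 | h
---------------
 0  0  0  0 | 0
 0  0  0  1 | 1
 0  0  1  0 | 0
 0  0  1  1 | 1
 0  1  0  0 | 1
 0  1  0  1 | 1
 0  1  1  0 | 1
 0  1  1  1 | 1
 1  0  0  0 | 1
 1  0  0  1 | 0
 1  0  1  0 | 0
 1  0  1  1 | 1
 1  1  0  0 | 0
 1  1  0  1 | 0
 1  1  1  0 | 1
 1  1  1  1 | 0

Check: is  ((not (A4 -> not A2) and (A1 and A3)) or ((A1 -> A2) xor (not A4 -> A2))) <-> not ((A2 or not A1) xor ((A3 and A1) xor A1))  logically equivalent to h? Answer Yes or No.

Test each input against both h and the formula:
  A1=0, A2=0, A3=0, A4=0: formula gives 0, h = 0 ✓
  A1=0, A2=0, A3=0, A4=1: formula gives 1, h = 1 ✓
  A1=0, A2=0, A3=1, A4=0: formula gives 0, h = 0 ✓
  A1=0, A2=0, A3=1, A4=1: formula gives 1, h = 1 ✓
  …and likewise for the remaining 12 rows.
No disagreement on any input; they are logically equivalent.

Yes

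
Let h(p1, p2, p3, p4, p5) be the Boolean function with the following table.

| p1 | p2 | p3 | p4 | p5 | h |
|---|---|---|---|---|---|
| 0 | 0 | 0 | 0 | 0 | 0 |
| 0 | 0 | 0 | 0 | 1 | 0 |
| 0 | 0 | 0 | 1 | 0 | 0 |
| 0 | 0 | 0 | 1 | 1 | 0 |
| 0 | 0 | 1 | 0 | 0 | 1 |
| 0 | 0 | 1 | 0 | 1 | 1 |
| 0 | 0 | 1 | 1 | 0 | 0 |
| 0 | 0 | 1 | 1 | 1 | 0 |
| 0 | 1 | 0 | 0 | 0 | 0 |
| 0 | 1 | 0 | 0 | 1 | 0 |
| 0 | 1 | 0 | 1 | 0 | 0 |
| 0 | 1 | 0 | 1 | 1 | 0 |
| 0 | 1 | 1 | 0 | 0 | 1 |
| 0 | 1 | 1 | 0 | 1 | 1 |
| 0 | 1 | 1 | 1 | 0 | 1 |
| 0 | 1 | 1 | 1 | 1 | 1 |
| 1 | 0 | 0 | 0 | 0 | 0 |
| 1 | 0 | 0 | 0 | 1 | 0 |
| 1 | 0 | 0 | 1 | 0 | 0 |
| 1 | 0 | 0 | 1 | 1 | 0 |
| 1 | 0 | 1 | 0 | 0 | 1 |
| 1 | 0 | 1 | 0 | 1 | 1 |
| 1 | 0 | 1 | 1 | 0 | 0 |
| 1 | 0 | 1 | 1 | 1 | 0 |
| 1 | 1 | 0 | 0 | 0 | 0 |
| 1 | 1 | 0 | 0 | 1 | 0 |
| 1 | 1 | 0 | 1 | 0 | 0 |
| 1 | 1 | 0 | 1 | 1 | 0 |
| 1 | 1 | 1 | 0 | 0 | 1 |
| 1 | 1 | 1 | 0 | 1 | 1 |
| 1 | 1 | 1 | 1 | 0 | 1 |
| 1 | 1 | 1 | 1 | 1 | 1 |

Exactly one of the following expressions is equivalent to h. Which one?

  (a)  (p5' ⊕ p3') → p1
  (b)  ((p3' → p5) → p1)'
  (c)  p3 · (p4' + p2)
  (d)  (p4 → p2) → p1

c

(a) fails at (0,0,0,0,0): the formula yields 1, h is 0.
(b) fails at (0,0,0,0,1): the formula yields 1, h is 0.
(d) fails at (0,0,0,1,0): the formula yields 1, h is 0.
(c) is the remaining candidate, and it agrees with h on all 32 inputs.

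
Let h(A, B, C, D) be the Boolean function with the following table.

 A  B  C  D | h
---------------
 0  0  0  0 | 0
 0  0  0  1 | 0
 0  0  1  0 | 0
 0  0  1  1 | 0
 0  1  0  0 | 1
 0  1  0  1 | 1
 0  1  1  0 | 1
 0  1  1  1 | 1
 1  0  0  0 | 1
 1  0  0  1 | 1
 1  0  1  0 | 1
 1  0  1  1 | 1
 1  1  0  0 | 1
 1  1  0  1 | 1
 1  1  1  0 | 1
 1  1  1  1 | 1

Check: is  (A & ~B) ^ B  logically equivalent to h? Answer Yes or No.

Yes

Test each input against both h and the formula:
  A=0, B=0, C=0, D=0: formula gives 0, h = 0 ✓
  A=0, B=0, C=0, D=1: formula gives 0, h = 0 ✓
  A=0, B=0, C=1, D=0: formula gives 0, h = 0 ✓
  A=0, B=0, C=1, D=1: formula gives 0, h = 0 ✓
  … (the remaining 12 rows also agree.)
Every row agrees, so the formula is equivalent.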